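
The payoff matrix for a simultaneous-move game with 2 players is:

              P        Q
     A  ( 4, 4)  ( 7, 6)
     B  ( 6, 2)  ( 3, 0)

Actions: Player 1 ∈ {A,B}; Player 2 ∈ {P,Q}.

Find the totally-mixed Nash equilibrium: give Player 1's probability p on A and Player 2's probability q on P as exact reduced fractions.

P1 indiff ⇒ q·4+(1-q)·7 = q·6+(1-q)·3 ⇒ q(-2) = (1-q)(-4) ⇒ q = 2/3
P2 indiff ⇒ p·4+(1-p)·2 = p·6+(1-p)·0 ⇒ p(-2) = (1-p)(-2) ⇒ p = 1/2

p=1/2, q=2/3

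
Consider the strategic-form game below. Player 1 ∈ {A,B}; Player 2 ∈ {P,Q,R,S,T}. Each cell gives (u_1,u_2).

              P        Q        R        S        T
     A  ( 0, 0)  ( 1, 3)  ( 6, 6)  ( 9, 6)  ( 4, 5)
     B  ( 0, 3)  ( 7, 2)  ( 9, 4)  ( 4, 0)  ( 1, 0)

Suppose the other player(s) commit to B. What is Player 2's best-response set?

u_2(P vs B) = 3
u_2(Q vs B) = 2
u_2(R vs B) = 4
u_2(S vs B) = 0
u_2(T vs B) = 0
max payoff 4 at {R}

BR_2 = {R}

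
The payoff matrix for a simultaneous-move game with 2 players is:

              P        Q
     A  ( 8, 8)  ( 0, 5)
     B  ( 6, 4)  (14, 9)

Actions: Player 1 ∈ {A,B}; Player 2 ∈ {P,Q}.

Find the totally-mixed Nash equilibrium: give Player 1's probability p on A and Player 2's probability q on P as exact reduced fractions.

P1 indiff ⇒ q·8+(1-q)·0 = q·6+(1-q)·14 ⇒ q(2) = (1-q)(14) ⇒ q = 7/8
P2 indiff ⇒ p·8+(1-p)·4 = p·5+(1-p)·9 ⇒ p(3) = (1-p)(5) ⇒ p = 5/8

(p,q) = (5/8, 7/8)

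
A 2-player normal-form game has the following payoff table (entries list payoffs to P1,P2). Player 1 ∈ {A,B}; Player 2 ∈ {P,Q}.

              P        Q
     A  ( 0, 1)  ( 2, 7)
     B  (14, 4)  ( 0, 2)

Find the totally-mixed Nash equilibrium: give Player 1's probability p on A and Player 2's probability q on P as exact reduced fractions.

P1 indiff ⇒ q·0+(1-q)·2 = q·14+(1-q)·0 ⇒ q(-14) = (1-q)(-2) ⇒ q = 1/8
P2 indiff ⇒ p·1+(1-p)·4 = p·7+(1-p)·2 ⇒ p(-6) = (1-p)(-2) ⇒ p = 1/4

(p,q) = (1/4, 1/8)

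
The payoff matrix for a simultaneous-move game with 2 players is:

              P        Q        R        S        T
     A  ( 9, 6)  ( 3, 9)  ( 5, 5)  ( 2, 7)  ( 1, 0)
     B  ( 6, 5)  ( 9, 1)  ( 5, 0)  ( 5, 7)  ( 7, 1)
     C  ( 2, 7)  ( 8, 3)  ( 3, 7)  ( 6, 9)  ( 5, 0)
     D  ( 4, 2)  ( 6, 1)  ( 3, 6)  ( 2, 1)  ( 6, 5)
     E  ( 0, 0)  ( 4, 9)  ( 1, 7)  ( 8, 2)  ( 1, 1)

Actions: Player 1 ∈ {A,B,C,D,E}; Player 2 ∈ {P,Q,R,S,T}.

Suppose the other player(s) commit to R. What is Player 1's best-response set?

P1 best: {A,B}

u_1(A vs R) = 5
u_1(B vs R) = 5
u_1(C vs R) = 3
u_1(D vs R) = 3
u_1(E vs R) = 1
max payoff 5 at {A,B}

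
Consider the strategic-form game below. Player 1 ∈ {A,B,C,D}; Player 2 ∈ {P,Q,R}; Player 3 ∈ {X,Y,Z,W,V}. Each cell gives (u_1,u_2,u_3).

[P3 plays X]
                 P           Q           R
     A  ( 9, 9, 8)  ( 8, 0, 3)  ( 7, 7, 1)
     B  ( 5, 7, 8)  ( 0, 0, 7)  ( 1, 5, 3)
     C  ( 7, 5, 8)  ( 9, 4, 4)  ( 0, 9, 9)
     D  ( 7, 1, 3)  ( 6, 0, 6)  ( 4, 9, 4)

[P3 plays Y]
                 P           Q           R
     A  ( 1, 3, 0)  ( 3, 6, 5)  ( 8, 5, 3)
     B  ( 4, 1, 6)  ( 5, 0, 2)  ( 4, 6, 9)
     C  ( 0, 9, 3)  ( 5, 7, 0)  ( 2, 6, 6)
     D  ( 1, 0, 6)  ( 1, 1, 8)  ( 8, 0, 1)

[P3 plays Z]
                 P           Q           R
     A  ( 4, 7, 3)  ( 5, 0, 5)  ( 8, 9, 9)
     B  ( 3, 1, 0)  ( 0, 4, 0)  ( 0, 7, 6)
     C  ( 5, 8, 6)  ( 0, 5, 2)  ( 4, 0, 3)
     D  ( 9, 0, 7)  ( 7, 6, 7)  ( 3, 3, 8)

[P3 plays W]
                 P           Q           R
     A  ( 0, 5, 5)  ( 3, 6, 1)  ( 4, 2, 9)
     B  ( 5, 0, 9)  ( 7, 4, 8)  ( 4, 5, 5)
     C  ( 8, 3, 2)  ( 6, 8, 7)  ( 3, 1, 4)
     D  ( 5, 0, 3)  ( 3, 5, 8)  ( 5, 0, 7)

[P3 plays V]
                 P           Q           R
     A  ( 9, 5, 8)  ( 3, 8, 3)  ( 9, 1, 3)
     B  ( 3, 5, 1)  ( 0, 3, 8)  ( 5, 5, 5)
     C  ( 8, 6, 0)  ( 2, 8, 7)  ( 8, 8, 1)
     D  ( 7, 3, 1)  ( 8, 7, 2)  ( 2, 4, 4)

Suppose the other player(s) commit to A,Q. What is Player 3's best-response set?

u_3(X vs A,Q) = 3
u_3(Y vs A,Q) = 5
u_3(Z vs A,Q) = 5
u_3(W vs A,Q) = 1
u_3(V vs A,Q) = 3
max payoff 5 at {Y,Z}

BR_3 = {Y,Z}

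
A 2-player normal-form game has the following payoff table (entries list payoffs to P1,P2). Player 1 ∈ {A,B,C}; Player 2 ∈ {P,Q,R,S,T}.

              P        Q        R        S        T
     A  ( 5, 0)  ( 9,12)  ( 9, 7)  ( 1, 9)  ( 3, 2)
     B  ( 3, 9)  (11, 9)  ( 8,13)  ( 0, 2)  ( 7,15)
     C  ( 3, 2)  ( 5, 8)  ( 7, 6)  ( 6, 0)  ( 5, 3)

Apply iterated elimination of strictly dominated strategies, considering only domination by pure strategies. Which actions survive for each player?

P2 drop P (R beats it: A:7>0 B:13>9 C:6>2)
P2 drop S (Q beats it: A:12>9 B:9>2 C:8>0)
P1 drop C (B beats it: Q:11>5 R:8>7 T:7>5)
P1→{A,B} P2→{Q,R,T}

Remaining: P1:{A,B} P2:{Q,R,T}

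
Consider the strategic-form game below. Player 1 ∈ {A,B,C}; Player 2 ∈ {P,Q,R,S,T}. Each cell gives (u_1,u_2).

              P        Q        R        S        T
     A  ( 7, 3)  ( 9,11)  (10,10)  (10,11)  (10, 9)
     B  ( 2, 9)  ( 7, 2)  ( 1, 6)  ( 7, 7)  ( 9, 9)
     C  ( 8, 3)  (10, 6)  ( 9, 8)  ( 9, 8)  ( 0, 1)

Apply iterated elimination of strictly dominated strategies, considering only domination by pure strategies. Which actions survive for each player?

Remaining: P1:{A,C} P2:{Q,R,S}

P1 drop B (A beats it: P:7>2 Q:9>7 R:10>1 S:10>7 T:10>9)
P2 drop P (Q beats it: A:11>3 C:6>3)
P2 drop T (Q beats it: A:11>9 C:6>1)
P1→{A,C} P2→{Q,R,S}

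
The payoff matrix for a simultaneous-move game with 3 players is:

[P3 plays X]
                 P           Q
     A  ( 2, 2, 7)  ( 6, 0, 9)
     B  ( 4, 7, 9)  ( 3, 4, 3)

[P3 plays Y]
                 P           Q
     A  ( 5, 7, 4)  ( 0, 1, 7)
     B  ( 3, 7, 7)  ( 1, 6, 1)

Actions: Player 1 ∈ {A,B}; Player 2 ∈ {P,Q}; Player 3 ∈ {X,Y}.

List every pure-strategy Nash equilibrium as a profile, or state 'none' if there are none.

NE set: (B,P,X)

(A,P,X): not NE [P1→B gives 4>2]
(A,P,Y): not NE [P3→X gives 7>4]
(A,Q,X): not NE [P2→P gives 2>0]
(A,Q,Y): not NE [P1→B gives 1>0; P2→P gives 7>1; P3→X gives 9>7]
(B,P,X): NE
(B,P,Y): not NE [P1→A gives 5>3; P3→X gives 9>7]
(B,Q,X): not NE [P1→A gives 6>3; P2→P gives 7>4]
(B,Q,Y): not NE [P2→P gives 7>6; P3→X gives 3>1]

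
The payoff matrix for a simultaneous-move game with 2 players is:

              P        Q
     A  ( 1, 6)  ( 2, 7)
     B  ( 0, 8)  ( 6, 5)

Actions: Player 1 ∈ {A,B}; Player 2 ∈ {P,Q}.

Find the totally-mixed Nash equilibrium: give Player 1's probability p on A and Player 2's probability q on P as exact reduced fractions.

p=3/4, q=4/5

P1 indiff ⇒ q·1+(1-q)·2 = q·0+(1-q)·6 ⇒ q(1) = (1-q)(4) ⇒ q = 4/5
P2 indiff ⇒ p·6+(1-p)·8 = p·7+(1-p)·5 ⇒ p(-1) = (1-p)(-3) ⇒ p = 3/4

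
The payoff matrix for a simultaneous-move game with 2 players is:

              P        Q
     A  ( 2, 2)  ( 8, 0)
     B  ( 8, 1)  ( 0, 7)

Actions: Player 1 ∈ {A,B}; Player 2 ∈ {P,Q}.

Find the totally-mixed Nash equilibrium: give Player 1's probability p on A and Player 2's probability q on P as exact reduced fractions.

P1 indiff ⇒ q·2+(1-q)·8 = q·8+(1-q)·0 ⇒ q(-6) = (1-q)(-8) ⇒ q = 4/7
P2 indiff ⇒ p·2+(1-p)·1 = p·0+(1-p)·7 ⇒ p(2) = (1-p)(6) ⇒ p = 3/4

(p,q) = (3/4, 4/7)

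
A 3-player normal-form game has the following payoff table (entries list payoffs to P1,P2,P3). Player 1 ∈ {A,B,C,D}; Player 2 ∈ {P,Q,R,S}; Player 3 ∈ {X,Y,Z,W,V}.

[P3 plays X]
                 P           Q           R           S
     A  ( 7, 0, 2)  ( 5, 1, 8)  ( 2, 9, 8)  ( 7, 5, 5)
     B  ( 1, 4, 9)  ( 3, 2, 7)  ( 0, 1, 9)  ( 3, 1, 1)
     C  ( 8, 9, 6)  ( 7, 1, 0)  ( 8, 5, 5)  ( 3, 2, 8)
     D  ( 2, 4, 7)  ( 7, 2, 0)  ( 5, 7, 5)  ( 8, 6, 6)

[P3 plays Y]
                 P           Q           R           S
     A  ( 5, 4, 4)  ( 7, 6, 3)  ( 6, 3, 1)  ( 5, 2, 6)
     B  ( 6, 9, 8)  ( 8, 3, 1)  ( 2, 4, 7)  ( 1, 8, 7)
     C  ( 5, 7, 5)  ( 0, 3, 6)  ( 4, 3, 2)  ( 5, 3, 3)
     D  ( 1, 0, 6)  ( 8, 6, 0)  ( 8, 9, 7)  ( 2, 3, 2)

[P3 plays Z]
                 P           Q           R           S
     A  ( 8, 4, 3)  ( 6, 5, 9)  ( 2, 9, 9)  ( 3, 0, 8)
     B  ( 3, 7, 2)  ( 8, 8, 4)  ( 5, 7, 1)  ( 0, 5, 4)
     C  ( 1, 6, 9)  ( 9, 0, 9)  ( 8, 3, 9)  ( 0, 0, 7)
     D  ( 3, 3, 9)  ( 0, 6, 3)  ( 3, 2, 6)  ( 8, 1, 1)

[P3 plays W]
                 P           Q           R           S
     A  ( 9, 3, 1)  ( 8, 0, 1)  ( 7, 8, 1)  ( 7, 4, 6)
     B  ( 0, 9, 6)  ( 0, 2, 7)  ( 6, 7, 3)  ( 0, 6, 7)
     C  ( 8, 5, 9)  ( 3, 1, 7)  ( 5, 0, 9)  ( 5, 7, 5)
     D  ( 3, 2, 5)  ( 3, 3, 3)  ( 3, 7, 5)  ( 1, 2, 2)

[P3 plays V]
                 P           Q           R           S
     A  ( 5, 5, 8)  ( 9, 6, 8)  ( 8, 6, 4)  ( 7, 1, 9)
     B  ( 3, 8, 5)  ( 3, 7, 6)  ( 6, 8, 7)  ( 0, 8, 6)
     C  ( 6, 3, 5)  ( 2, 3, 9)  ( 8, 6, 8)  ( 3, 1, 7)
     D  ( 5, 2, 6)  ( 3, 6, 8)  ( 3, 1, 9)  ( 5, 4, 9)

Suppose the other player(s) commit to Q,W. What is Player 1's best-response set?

u_1(A vs Q,W) = 8
u_1(B vs Q,W) = 0
u_1(C vs Q,W) = 3
u_1(D vs Q,W) = 3
max payoff 8 at {A}

argmax u_1 = {A}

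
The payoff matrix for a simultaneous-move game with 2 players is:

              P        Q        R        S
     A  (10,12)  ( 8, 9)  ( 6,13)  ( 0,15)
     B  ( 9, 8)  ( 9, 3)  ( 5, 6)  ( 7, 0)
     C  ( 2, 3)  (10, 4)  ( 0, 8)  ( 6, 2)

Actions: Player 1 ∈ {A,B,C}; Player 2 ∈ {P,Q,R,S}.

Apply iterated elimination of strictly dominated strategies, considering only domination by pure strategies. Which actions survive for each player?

P2 drop Q (R beats it: A:13>9 B:6>3 C:8>4)
P1 drop C (B beats it: P:9>2 R:5>0 S:7>6)
P1→{A,B} P2→{P,R,S}

Survivors P1:{A,B} P2:{P,R,S}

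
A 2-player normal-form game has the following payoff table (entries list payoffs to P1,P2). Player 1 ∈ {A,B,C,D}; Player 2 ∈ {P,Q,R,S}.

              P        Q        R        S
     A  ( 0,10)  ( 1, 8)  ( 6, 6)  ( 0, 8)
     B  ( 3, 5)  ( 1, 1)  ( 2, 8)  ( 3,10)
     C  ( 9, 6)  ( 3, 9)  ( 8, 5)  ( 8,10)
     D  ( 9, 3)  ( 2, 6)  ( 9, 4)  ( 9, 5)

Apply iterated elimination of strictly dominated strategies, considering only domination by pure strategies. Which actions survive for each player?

P1 drop A (C beats it: P:9>0 Q:3>1 R:8>6 S:8>0)
P1 drop B (C beats it: P:9>3 Q:3>1 R:8>2 S:8>3)
P2 drop P (Q beats it: C:9>6 D:6>3)
P2 drop R (Q beats it: C:9>5 D:6>4)
P1→{C,D} P2→{Q,S}

Survivors P1:{C,D} P2:{Q,S}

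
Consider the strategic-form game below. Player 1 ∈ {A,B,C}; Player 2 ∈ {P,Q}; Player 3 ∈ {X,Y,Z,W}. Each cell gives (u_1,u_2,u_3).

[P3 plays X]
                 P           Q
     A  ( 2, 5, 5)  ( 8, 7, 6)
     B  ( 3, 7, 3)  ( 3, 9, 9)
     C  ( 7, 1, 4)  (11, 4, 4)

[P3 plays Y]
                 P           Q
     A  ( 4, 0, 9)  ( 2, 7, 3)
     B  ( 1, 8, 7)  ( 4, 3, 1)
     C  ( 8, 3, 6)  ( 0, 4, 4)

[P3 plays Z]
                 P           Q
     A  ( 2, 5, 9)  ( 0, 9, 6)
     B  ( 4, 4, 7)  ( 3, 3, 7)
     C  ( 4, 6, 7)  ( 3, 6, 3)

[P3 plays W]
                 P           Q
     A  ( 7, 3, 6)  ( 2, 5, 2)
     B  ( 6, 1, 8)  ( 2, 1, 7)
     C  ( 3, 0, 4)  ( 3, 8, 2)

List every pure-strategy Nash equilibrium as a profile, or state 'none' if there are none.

(A,P,X): not NE [P1→C gives 7>2; P2→Q gives 7>5; P3→Z gives 9>5]
(A,P,Y): not NE [P1→C gives 8>4; P2→Q gives 7>0]
(A,P,Z): not NE [P1→C gives 4>2; P2→Q gives 9>5]
(A,P,W): not NE [P2→Q gives 5>3; P3→Z gives 9>6]
(A,Q,X): not NE [P1→C gives 11>8]
(A,Q,Y): not NE [P1→B gives 4>2; P3→Z gives 6>3]
(A,Q,Z): not NE [P1→C gives 3>0]
(A,Q,W): not NE [P1→C gives 3>2; P3→Z gives 6>2]
(B,P,X): not NE [P1→C gives 7>3; P2→Q gives 9>7; P3→W gives 8>3]
(B,P,Y): not NE [P1→C gives 8>1; P3→W gives 8>7]
(B,P,Z): not NE [P3→W gives 8>7]
(B,P,W): not NE [P1→A gives 7>6]
(B,Q,X): not NE [P1→C gives 11>3]
(B,Q,Y): not NE [P2→P gives 8>3; P3→X gives 9>1]
(B,Q,Z): not NE [P2→P gives 4>3; P3→X gives 9>7]
(B,Q,W): not NE [P1→C gives 3>2; P3→X gives 9>7]
(C,P,X): not NE [P2→Q gives 4>1; P3→Z gives 7>4]
(C,P,Y): not NE [P2→Q gives 4>3; P3→Z gives 7>6]
(C,P,Z): NE
(C,P,W): not NE [P1→A gives 7>3; P2→Q gives 8>0; P3→Z gives 7>4]
(C,Q,X): NE
(C,Q,Y): not NE [P1→B gives 4>0]
(C,Q,Z): not NE [P3→Y gives 4>3]
(C,Q,W): not NE [P3→Y gives 4>2]

NE set: (C,P,Z), (C,Q,X)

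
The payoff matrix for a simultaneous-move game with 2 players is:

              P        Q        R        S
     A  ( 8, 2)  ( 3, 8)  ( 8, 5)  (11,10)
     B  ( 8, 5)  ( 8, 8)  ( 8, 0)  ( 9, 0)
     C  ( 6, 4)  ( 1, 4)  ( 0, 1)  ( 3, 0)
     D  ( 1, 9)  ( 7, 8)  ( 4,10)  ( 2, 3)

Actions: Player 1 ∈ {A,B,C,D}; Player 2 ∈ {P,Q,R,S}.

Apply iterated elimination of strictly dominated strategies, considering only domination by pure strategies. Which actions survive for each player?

Survivors P1:{A,B} P2:{Q,S}

P1 drop C (A beats it: P:8>6 Q:3>1 R:8>0 S:11>3)
P1 drop D (B beats it: P:8>1 Q:8>7 R:8>4 S:9>2)
P2 drop P (Q beats it: A:8>2 B:8>5)
P2 drop R (Q beats it: A:8>5 B:8>0)
P1→{A,B} P2→{Q,S}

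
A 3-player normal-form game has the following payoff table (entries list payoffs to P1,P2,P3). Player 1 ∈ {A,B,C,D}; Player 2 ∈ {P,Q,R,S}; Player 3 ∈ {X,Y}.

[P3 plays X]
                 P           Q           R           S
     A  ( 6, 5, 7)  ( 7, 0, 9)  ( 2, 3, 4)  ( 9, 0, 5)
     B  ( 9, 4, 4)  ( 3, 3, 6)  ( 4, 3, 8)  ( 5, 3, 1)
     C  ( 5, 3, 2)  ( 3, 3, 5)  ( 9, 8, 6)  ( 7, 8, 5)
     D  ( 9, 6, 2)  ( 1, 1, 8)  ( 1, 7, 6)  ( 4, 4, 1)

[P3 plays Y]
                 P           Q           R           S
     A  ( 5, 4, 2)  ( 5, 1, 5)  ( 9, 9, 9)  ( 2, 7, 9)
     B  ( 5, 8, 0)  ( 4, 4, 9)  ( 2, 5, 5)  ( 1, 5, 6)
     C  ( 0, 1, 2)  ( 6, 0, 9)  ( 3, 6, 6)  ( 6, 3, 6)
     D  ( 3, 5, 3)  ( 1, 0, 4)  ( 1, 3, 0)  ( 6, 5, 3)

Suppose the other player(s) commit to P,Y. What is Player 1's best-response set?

u_1(A vs P,Y) = 5
u_1(B vs P,Y) = 5
u_1(C vs P,Y) = 0
u_1(D vs P,Y) = 3
max payoff 5 at {A,B}

P1 best: {A,B}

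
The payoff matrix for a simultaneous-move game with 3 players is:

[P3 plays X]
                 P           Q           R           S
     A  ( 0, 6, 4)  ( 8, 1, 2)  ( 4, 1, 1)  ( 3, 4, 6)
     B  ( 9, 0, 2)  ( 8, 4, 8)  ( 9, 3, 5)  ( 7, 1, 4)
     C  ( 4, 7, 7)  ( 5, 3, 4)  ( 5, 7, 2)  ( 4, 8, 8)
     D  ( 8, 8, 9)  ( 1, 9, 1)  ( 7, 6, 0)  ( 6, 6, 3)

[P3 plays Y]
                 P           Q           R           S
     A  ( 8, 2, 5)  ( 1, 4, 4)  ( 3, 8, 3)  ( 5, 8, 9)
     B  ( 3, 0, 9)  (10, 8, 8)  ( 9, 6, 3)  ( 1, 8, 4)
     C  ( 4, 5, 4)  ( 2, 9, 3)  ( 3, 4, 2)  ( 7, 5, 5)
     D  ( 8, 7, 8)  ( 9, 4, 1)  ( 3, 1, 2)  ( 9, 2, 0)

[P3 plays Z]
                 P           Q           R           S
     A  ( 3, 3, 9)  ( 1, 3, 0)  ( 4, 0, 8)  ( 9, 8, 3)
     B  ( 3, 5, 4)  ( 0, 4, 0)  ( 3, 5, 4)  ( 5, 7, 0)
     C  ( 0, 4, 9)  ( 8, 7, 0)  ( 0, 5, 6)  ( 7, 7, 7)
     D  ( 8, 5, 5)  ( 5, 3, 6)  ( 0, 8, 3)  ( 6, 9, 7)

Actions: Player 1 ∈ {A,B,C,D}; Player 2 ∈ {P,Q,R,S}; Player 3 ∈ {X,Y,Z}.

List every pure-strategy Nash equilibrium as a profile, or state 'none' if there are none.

PSNE = {(B,Q,X), (B,Q,Y)}

(A,P,X): not NE [P1→B gives 9>0; P3→Z gives 9>4]
(A,P,Y): not NE [P2→S gives 8>2; P3→Z gives 9>5]
(A,P,Z): not NE [P1→D gives 8>3; P2→S gives 8>3]
(A,Q,X): not NE [P2→P gives 6>1; P3→Y gives 4>2]
(A,Q,Y): not NE [P1→B gives 10>1; P2→S gives 8>4]
(A,Q,Z): not NE [P1→C gives 8>1; P2→S gives 8>3; P3→Y gives 4>0]
(A,R,X): not NE [P1→B gives 9>4; P2→P gives 6>1; P3→Z gives 8>1]
(A,R,Y): not NE [P1→B gives 9>3; P3→Z gives 8>3]
(A,R,Z): not NE [P2→S gives 8>0]
(A,S,X): not NE [P1→B gives 7>3; P2→P gives 6>4; P3→Y gives 9>6]
(A,S,Y): not NE [P1→D gives 9>5]
(A,S,Z): not NE [P3→Y gives 9>3]
(B,P,X): not NE [P2→Q gives 4>0; P3→Y gives 9>2]
(B,P,Y): not NE [P1→D gives 8>3; P2→S gives 8>0]
(B,P,Z): not NE [P1→D gives 8>3; P2→S gives 7>5; P3→Y gives 9>4]
(B,Q,X): NE
(B,Q,Y): NE
(B,Q,Z): not NE [P1→C gives 8>0; P2→S gives 7>4; P3→Y gives 8>0]
(B,R,X): not NE [P2→Q gives 4>3]
(B,R,Y): not NE [P2→S gives 8>6; P3→X gives 5>3]
(B,R,Z): not NE [P1→A gives 4>3; P2→S gives 7>5; P3→X gives 5>4]
(B,S,X): not NE [P2→Q gives 4>1]
(B,S,Y): not NE [P1→D gives 9>1]
(B,S,Z): not NE [P1→A gives 9>5; P3→Y gives 4>0]
(C,P,X): not NE [P1→B gives 9>4; P2→S gives 8>7; P3→Z gives 9>7]
(C,P,Y): not NE [P1→D gives 8>4; P2→Q gives 9>5; P3→Z gives 9>4]
(C,P,Z): not NE [P1→D gives 8>0; P2→S gives 7>4]
(C,Q,X): not NE [P1→B gives 8>5; P2→S gives 8>3]
(C,Q,Y): not NE [P1→B gives 10>2; P3→X gives 4>3]
(C,Q,Z): not NE [P3→X gives 4>0]
(C,R,X): not NE [P1→B gives 9>5; P2→S gives 8>7; P3→Z gives 6>2]
(C,R,Y): not NE [P1→B gives 9>3; P2→Q gives 9>4; P3→Z gives 6>2]
(C,R,Z): not NE [P1→A gives 4>0; P2→S gives 7>5]
(C,S,X): not NE [P1→B gives 7>4]
(C,S,Y): not NE [P1→D gives 9>7; P2→Q gives 9>5; P3→X gives 8>5]
(C,S,Z): not NE [P1→A gives 9>7; P3→X gives 8>7]
(D,P,X): not NE [P1→B gives 9>8; P2→Q gives 9>8]
(D,P,Y): not NE [P3→X gives 9>8]
(D,P,Z): not NE [P2→S gives 9>5; P3→X gives 9>5]
(D,Q,X): not NE [P1→B gives 8>1; P3→Z gives 6>1]
(D,Q,Y): not NE [P1→B gives 10>9; P2→P gives 7>4; P3→Z gives 6>1]
(D,Q,Z): not NE [P1→C gives 8>5; P2→S gives 9>3]
(D,R,X): not NE [P1→B gives 9>7; P2→Q gives 9>6; P3→Z gives 3>0]
(D,R,Y): not NE [P1→B gives 9>3; P2→P gives 7>1; P3→Z gives 3>2]
(D,R,Z): not NE [P1→A gives 4>0; P2→S gives 9>8]
(D,S,X): not NE [P1→B gives 7>6; P2→Q gives 9>6; P3→Z gives 7>3]
(D,S,Y): not NE [P2→P gives 7>2; P3→Z gives 7>0]
(D,S,Z): not NE [P1→A gives 9>6]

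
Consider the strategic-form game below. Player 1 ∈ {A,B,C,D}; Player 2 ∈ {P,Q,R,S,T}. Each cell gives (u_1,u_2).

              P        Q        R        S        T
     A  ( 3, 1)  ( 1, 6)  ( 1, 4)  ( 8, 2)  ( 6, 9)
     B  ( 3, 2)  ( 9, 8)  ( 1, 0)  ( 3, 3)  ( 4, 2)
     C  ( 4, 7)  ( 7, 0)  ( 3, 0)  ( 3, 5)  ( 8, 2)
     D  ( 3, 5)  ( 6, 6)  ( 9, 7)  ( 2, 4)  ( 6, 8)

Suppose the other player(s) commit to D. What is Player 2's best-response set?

u_2(P vs D) = 5
u_2(Q vs D) = 6
u_2(R vs D) = 7
u_2(S vs D) = 4
u_2(T vs D) = 8
max payoff 8 at {T}

argmax u_2 = {T}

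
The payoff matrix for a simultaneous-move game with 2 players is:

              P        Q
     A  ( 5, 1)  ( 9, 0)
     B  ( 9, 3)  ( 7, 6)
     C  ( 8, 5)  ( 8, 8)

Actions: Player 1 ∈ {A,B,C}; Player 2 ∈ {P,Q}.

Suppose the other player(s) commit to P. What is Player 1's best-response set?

argmax u_1 = {B}

u_1(A vs P) = 5
u_1(B vs P) = 9
u_1(C vs P) = 8
max payoff 9 at {B}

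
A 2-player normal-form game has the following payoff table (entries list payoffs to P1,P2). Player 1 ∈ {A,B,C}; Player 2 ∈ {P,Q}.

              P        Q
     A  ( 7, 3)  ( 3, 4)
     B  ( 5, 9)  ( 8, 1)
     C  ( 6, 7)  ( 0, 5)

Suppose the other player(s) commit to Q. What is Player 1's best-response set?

u_1(A vs Q) = 3
u_1(B vs Q) = 8
u_1(C vs Q) = 0
max payoff 8 at {B}

P1 best: {B}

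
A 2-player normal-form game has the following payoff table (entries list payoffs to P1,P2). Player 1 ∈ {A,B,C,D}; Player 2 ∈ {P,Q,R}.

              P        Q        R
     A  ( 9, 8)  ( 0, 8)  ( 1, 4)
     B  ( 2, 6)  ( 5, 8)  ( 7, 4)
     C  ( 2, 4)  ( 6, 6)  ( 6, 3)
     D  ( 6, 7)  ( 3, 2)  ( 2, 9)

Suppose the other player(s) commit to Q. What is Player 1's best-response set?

BR_1 = {C}

u_1(A vs Q) = 0
u_1(B vs Q) = 5
u_1(C vs Q) = 6
u_1(D vs Q) = 3
max payoff 6 at {C}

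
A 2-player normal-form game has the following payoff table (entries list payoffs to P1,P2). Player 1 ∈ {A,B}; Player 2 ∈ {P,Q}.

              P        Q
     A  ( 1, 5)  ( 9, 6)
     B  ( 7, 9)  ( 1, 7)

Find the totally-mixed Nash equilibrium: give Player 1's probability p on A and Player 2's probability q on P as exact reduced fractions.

P1 indiff ⇒ q·1+(1-q)·9 = q·7+(1-q)·1 ⇒ q(-6) = (1-q)(-8) ⇒ q = 4/7
P2 indiff ⇒ p·5+(1-p)·9 = p·6+(1-p)·7 ⇒ p(-1) = (1-p)(-2) ⇒ p = 2/3

P1 mixes 2/3 on A; P2 mixes 4/7 on P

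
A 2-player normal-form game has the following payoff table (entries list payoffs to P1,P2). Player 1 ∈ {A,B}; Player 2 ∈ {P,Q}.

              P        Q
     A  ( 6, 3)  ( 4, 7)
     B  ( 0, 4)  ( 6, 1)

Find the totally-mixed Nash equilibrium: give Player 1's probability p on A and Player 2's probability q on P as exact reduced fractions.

P1 indiff ⇒ q·6+(1-q)·4 = q·0+(1-q)·6 ⇒ q(6) = (1-q)(2) ⇒ q = 1/4
P2 indiff ⇒ p·3+(1-p)·4 = p·7+(1-p)·1 ⇒ p(-4) = (1-p)(-3) ⇒ p = 3/7

p=3/7, q=1/4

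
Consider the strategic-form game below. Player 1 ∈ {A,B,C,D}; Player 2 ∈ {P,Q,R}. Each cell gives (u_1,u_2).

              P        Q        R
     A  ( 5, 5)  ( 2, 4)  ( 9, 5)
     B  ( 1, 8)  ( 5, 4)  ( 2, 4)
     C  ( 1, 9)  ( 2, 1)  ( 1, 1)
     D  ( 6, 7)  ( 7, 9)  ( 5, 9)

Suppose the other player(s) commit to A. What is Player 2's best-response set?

u_2(P vs A) = 5
u_2(Q vs A) = 4
u_2(R vs A) = 5
max payoff 5 at {P,R}

P2 best: {P,R}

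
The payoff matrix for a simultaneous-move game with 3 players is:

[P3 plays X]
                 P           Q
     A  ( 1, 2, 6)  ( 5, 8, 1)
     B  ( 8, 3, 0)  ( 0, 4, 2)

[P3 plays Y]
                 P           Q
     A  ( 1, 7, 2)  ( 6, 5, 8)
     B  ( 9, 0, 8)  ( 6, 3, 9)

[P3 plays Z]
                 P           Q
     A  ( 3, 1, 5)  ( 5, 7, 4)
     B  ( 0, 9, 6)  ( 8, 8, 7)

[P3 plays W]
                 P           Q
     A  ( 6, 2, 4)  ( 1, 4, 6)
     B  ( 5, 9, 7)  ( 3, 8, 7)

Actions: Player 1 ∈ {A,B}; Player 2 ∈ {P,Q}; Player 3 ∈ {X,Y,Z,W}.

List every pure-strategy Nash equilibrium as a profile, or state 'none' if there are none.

Nash profiles: (B,Q,Y)

(A,P,X): not NE [P1→B gives 8>1; P2→Q gives 8>2]
(A,P,Y): not NE [P1→B gives 9>1; P3→X gives 6>2]
(A,P,Z): not NE [P2→Q gives 7>1; P3→X gives 6>5]
(A,P,W): not NE [P2→Q gives 4>2; P3→X gives 6>4]
(A,Q,X): not NE [P3→Y gives 8>1]
(A,Q,Y): not NE [P2→P gives 7>5]
(A,Q,Z): not NE [P1→B gives 8>5; P3→Y gives 8>4]
(A,Q,W): not NE [P1→B gives 3>1; P3→Y gives 8>6]
(B,P,X): not NE [P2→Q gives 4>3; P3→Y gives 8>0]
(B,P,Y): not NE [P2→Q gives 3>0]
(B,P,Z): not NE [P1→A gives 3>0; P3→Y gives 8>6]
(B,P,W): not NE [P1→A gives 6>5; P3→Y gives 8>7]
(B,Q,X): not NE [P1→A gives 5>0; P3→Y gives 9>2]
(B,Q,Y): NE
(B,Q,Z): not NE [P2→P gives 9>8; P3→Y gives 9>7]
(B,Q,W): not NE [P2→P gives 9>8; P3→Y gives 9>7]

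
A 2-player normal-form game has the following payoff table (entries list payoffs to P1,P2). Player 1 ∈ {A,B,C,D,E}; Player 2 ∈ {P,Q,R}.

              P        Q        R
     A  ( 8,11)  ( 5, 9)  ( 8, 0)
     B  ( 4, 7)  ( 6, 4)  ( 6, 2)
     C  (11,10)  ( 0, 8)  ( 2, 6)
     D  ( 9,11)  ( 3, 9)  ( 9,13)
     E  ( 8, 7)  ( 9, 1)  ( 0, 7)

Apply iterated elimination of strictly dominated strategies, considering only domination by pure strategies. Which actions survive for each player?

P2 drop Q (P beats it: A:11>9 B:7>4 C:10>8 D:11>9 E:7>1)
P1 drop A (D beats it: P:9>8 R:9>8)
P1 drop B (D beats it: P:9>4 R:9>6)
P1 drop E (C beats it: P:11>8 R:2>0)
P1→{C,D} P2→{P,R}

Remaining: P1:{C,D} P2:{P,R}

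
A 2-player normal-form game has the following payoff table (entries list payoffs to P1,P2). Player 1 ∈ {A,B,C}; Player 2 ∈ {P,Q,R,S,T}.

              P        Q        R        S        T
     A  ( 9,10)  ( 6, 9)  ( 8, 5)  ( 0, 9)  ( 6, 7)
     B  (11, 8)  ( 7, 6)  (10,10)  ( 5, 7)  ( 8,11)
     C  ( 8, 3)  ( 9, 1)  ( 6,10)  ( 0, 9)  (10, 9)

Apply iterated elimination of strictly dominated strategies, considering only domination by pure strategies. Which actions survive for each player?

P1 drop A (B beats it: P:11>9 Q:7>6 R:10>8 S:5>0 T:8>6)
P2 drop P (R beats it: B:10>8 C:10>3)
P2 drop Q (R beats it: B:10>6 C:10>1)
P2 drop S (R beats it: B:10>7 C:10>9)
P1→{B,C} P2→{R,T}

IESDS → P1:{B,C} P2:{R,T}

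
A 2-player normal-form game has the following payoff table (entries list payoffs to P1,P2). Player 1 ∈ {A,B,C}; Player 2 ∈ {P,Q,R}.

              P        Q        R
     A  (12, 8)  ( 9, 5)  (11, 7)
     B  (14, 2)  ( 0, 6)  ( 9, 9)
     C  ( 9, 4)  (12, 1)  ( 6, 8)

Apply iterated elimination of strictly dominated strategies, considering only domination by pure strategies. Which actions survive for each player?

P2 drop Q (R beats it: A:7>5 B:9>6 C:8>1)
P1 drop C (A beats it: P:12>9 R:11>6)
P1→{A,B} P2→{P,R}

Survivors P1:{A,B} P2:{P,R}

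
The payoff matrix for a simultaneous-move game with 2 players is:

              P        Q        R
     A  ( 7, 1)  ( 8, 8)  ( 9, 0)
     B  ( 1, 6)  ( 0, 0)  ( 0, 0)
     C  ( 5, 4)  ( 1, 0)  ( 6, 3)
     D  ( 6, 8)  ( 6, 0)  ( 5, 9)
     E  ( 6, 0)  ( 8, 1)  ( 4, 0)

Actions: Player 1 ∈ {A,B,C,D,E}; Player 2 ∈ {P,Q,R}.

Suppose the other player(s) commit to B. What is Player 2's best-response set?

u_2(P vs B) = 6
u_2(Q vs B) = 0
u_2(R vs B) = 0
max payoff 6 at {P}

BR_2 = {P}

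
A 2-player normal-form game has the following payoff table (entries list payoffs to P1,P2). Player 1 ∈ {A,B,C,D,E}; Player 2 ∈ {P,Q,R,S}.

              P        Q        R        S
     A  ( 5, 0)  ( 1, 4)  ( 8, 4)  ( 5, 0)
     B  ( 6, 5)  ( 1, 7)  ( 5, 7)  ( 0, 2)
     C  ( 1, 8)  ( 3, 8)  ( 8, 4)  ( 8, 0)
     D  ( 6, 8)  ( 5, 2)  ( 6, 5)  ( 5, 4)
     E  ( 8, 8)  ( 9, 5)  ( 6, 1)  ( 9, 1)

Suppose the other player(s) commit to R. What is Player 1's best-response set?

P1 best: {A,C}

u_1(A vs R) = 8
u_1(B vs R) = 5
u_1(C vs R) = 8
u_1(D vs R) = 6
u_1(E vs R) = 6
max payoff 8 at {A,C}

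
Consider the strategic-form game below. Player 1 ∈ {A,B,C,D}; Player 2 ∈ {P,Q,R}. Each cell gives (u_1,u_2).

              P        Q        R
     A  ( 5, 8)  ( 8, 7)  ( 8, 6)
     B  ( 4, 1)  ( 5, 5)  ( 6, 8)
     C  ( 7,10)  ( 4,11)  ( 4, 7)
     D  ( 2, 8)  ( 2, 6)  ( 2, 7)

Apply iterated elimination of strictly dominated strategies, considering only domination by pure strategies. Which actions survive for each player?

P1 drop B (A beats it: P:5>4 Q:8>5 R:8>6)
P1 drop D (A beats it: P:5>2 Q:8>2 R:8>2)
P2 drop R (P beats it: A:8>6 C:10>7)
P1→{A,C} P2→{P,Q}

Remaining: P1:{A,C} P2:{P,Q}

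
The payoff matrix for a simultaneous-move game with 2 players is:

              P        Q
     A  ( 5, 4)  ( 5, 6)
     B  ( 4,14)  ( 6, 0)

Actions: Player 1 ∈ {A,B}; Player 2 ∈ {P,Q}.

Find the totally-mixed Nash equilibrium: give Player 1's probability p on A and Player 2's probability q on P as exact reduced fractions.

P1 mixes 7/8 on A; P2 mixes 1/2 on P

P1 indiff ⇒ q·5+(1-q)·5 = q·4+(1-q)·6 ⇒ q(1) = (1-q)(1) ⇒ q = 1/2
P2 indiff ⇒ p·4+(1-p)·14 = p·6+(1-p)·0 ⇒ p(-2) = (1-p)(-14) ⇒ p = 7/8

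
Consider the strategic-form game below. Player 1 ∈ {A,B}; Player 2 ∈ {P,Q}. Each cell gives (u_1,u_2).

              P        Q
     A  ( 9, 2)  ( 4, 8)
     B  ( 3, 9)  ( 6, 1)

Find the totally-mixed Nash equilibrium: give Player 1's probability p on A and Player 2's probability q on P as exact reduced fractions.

P1 indiff ⇒ q·9+(1-q)·4 = q·3+(1-q)·6 ⇒ q(6) = (1-q)(2) ⇒ q = 1/4
P2 indiff ⇒ p·2+(1-p)·9 = p·8+(1-p)·1 ⇒ p(-6) = (1-p)(-8) ⇒ p = 4/7

(p,q) = (4/7, 1/4)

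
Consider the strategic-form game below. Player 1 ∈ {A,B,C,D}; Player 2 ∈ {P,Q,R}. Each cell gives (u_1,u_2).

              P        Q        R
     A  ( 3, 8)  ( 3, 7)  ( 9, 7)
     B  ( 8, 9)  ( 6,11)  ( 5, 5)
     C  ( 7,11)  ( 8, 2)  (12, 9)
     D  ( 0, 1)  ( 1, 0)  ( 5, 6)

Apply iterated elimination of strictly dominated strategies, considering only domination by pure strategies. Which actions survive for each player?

P1 drop A (C beats it: P:7>3 Q:8>3 R:12>9)
P1 drop D (C beats it: P:7>0 Q:8>1 R:12>5)
P2 drop R (P beats it: B:9>5 C:11>9)
P1→{B,C} P2→{P,Q}

IESDS → P1:{B,C} P2:{P,Q}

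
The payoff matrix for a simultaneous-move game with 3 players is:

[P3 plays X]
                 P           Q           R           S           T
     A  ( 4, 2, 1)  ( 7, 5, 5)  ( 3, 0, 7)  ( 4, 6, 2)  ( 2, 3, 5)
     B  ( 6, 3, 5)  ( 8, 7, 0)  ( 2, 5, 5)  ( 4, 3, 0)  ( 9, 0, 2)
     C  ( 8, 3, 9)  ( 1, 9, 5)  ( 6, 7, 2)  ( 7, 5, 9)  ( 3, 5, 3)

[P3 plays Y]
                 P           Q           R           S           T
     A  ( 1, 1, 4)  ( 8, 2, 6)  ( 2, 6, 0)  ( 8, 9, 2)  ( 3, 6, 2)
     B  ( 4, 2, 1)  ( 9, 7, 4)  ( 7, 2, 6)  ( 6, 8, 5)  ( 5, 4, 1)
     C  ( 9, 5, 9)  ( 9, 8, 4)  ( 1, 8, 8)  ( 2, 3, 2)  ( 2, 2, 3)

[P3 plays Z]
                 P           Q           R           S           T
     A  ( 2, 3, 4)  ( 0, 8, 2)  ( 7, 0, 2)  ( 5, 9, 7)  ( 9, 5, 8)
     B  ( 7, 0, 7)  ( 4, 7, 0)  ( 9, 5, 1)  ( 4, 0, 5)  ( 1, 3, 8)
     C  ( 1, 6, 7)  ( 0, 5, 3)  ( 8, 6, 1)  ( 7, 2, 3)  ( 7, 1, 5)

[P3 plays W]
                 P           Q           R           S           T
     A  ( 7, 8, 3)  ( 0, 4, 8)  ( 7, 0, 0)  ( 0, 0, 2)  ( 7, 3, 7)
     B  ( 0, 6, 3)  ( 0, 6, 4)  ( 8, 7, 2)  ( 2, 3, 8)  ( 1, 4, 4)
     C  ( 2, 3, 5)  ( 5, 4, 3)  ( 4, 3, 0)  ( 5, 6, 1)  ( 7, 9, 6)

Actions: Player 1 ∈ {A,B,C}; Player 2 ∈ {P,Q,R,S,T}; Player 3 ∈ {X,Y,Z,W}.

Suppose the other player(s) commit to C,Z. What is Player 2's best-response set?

u_2(P vs C,Z) = 6
u_2(Q vs C,Z) = 5
u_2(R vs C,Z) = 6
u_2(S vs C,Z) = 2
u_2(T vs C,Z) = 1
max payoff 6 at {P,R}

argmax u_2 = {P,R}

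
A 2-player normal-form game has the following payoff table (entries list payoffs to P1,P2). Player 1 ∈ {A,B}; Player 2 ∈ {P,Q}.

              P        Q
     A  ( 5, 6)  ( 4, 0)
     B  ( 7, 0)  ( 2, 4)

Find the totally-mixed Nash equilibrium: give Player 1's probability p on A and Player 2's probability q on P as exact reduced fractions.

p=2/5, q=1/2

P1 indiff ⇒ q·5+(1-q)·4 = q·7+(1-q)·2 ⇒ q(-2) = (1-q)(-2) ⇒ q = 1/2
P2 indiff ⇒ p·6+(1-p)·0 = p·0+(1-p)·4 ⇒ p(6) = (1-p)(4) ⇒ p = 2/5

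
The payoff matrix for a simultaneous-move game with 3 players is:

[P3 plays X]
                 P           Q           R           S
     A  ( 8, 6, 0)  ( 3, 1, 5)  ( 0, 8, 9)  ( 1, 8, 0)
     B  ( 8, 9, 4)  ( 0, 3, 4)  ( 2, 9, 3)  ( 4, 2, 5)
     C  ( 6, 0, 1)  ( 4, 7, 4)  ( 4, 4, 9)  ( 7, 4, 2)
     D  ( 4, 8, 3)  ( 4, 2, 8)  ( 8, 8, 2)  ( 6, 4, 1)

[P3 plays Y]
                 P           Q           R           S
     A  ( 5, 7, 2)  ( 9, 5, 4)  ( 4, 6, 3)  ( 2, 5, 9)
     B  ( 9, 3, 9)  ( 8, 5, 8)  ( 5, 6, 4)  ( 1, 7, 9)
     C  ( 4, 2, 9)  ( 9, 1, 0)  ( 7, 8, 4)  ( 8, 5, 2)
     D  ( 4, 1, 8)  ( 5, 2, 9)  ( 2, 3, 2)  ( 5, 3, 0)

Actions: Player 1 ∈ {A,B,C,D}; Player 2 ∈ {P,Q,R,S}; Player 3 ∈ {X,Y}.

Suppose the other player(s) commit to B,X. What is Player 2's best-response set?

u_2(P vs B,X) = 9
u_2(Q vs B,X) = 3
u_2(R vs B,X) = 9
u_2(S vs B,X) = 2
max payoff 9 at {P,R}

BR_2 = {P,R}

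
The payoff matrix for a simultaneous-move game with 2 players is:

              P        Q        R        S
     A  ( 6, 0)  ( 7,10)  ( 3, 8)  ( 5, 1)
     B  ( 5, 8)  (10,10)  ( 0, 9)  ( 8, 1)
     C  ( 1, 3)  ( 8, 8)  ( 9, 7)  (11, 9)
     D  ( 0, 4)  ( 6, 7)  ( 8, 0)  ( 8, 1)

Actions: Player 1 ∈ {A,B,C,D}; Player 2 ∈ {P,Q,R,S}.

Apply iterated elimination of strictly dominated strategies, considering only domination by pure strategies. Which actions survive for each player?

IESDS → P1:{B,C} P2:{Q,S}

P1 drop D (C beats it: P:1>0 Q:8>6 R:9>8 S:11>8)
P2 drop P (Q beats it: A:10>0 B:10>8 C:8>3)
P1 drop A (C beats it: Q:8>7 R:9>3 S:11>5)
P2 drop R (Q beats it: B:10>9 C:8>7)
P1→{B,C} P2→{Q,S}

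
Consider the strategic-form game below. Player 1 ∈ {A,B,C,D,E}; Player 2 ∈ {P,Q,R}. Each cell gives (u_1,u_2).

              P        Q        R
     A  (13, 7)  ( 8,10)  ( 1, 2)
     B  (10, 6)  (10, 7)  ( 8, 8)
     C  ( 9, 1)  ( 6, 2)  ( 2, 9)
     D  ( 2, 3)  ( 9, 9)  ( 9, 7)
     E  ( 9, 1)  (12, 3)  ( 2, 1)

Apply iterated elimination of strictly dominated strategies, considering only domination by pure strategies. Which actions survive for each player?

IESDS → P1:{B,D,E} P2:{Q,R}

P1 drop C (B beats it: P:10>9 Q:10>6 R:8>2)
P2 drop P (Q beats it: A:10>7 B:7>6 D:9>3 E:3>1)
P1 drop A (B beats it: Q:10>8 R:8>1)
P1→{B,D,E} P2→{Q,R}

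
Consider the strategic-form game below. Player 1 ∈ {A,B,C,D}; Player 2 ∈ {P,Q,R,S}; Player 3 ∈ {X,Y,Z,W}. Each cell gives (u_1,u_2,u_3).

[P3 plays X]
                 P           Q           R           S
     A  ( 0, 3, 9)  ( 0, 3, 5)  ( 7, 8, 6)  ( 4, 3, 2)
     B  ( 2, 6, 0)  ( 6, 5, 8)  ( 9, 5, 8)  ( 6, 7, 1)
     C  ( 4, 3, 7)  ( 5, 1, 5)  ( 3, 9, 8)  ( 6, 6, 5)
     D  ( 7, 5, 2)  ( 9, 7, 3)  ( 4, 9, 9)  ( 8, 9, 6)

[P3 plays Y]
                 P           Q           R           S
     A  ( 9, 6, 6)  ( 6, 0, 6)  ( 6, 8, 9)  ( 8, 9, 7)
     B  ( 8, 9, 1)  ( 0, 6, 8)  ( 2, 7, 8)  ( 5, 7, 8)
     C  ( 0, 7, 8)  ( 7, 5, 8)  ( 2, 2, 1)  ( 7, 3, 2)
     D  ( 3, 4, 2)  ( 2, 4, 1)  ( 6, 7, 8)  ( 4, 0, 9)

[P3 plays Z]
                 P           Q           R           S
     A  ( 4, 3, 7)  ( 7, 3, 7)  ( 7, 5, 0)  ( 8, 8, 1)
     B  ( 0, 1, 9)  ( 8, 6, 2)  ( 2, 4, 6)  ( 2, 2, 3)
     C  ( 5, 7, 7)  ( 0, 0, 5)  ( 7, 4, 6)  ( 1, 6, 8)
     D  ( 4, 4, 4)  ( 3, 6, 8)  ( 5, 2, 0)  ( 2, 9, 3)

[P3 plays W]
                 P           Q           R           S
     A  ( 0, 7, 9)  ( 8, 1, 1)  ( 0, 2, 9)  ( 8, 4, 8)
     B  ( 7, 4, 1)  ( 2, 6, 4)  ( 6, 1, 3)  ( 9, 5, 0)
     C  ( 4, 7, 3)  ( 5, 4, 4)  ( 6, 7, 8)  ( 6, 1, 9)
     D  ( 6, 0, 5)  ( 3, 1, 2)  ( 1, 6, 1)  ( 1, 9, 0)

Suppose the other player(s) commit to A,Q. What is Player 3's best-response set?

u_3(X vs A,Q) = 5
u_3(Y vs A,Q) = 6
u_3(Z vs A,Q) = 7
u_3(W vs A,Q) = 1
max payoff 7 at {Z}

P3 best: {Z}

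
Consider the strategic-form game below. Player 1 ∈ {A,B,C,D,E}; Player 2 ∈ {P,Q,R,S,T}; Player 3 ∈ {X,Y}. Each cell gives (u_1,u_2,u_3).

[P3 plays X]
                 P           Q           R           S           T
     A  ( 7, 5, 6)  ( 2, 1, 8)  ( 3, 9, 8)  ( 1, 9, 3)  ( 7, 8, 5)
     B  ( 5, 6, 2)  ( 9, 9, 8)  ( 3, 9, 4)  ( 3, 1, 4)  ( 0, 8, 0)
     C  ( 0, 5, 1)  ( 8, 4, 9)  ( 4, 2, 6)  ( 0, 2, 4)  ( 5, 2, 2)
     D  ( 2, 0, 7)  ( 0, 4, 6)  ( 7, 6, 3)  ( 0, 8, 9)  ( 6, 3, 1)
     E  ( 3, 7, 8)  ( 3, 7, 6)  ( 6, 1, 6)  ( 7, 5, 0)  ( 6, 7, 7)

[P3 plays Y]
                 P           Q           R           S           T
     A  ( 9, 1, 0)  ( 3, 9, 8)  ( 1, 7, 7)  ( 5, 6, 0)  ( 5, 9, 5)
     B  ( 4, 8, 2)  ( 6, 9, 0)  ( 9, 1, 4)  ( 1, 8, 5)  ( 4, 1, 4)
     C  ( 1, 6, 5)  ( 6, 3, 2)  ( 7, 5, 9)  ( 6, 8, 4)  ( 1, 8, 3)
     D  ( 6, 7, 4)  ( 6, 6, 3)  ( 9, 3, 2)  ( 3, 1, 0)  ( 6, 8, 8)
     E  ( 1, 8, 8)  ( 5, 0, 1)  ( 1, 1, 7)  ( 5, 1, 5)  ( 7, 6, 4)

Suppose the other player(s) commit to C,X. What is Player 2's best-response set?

u_2(P vs C,X) = 5
u_2(Q vs C,X) = 4
u_2(R vs C,X) = 2
u_2(S vs C,X) = 2
u_2(T vs C,X) = 2
max payoff 5 at {P}

P2 best: {P}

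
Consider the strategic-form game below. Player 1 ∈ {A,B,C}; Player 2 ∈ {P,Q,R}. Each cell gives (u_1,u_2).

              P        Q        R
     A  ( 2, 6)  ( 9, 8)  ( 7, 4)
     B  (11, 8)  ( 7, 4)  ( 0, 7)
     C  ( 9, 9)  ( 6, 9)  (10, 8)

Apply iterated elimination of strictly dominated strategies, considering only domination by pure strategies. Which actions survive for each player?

P2 drop R (P beats it: A:6>4 B:8>7 C:9>8)
P1 drop C (B beats it: P:11>9 Q:7>6)
P1→{A,B} P2→{P,Q}

Survivors P1:{A,B} P2:{P,Q}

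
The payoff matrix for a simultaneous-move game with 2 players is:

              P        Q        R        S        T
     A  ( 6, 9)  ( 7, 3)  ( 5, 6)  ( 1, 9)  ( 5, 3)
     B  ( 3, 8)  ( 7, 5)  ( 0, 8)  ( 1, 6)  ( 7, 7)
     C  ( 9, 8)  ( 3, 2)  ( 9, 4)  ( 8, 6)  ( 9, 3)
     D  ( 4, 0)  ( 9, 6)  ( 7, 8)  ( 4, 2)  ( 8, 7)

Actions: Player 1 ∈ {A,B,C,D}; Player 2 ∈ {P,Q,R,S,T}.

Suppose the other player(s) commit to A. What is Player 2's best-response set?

u_2(P vs A) = 9
u_2(Q vs A) = 3
u_2(R vs A) = 6
u_2(S vs A) = 9
u_2(T vs A) = 3
max payoff 9 at {P,S}

P2 best: {P,S}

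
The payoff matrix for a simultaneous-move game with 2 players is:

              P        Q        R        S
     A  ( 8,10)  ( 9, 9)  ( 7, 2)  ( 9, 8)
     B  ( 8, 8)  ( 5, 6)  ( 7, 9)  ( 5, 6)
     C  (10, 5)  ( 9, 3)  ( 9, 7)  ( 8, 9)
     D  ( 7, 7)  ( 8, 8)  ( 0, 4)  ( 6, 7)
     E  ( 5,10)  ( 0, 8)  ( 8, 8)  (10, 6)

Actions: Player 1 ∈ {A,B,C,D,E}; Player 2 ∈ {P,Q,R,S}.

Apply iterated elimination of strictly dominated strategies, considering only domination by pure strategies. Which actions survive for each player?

P1 drop B (C beats it: P:10>8 Q:9>5 R:9>7 S:8>5)
P1 drop D (A beats it: P:8>7 Q:9>8 R:7>0 S:9>6)
P2 drop Q (P beats it: A:10>9 C:5>3 E:10>8)
P1→{A,C,E} P2→{P,R,S}

Survivors P1:{A,C,E} P2:{P,R,S}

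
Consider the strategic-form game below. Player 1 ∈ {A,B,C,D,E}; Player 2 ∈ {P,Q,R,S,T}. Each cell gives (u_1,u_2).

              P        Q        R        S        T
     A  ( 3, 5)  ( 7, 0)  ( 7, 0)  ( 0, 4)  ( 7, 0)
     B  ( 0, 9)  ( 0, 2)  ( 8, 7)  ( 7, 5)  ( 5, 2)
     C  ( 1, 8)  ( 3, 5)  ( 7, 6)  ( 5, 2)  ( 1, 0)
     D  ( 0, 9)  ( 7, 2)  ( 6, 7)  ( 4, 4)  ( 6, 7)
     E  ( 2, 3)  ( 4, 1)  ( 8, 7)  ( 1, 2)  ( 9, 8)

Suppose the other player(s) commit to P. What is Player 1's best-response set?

u_1(A vs P) = 3
u_1(B vs P) = 0
u_1(C vs P) = 1
u_1(D vs P) = 0
u_1(E vs P) = 2
max payoff 3 at {A}

BR_1 = {A}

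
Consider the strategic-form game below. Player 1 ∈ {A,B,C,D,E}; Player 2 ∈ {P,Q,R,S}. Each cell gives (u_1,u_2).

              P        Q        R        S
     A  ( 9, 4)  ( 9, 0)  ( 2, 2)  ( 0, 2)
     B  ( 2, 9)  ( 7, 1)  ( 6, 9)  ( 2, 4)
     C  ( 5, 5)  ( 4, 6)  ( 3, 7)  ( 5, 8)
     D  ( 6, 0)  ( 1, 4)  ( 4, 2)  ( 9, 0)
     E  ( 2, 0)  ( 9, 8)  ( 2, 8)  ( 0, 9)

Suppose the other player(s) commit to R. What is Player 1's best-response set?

u_1(A vs R) = 2
u_1(B vs R) = 6
u_1(C vs R) = 3
u_1(D vs R) = 4
u_1(E vs R) = 2
max payoff 6 at {B}

BR_1 = {B}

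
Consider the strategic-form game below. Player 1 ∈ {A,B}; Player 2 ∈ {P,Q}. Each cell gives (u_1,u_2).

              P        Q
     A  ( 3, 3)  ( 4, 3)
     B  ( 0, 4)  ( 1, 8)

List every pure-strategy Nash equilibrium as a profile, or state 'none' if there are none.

(A,P): NE
(A,Q): NE
(B,P): not NE [P1→A gives 3>0; P2→Q gives 8>4]
(B,Q): not NE [P1→A gives 4>1]

Nash profiles: (A,P), (A,Q)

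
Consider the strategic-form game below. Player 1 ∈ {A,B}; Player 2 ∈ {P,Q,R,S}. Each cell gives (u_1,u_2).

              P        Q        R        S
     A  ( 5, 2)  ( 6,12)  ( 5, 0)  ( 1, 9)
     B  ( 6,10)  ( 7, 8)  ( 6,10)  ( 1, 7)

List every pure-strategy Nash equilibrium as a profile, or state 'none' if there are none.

(A,P): not NE [P1→B gives 6>5; P2→Q gives 12>2]
(A,Q): not NE [P1→B gives 7>6]
(A,R): not NE [P1→B gives 6>5; P2→Q gives 12>0]
(A,S): not NE [P2→Q gives 12>9]
(B,P): NE
(B,Q): not NE [P2→R gives 10>8]
(B,R): NE
(B,S): not NE [P2→R gives 10>7]

Nash profiles: (B,P), (B,R)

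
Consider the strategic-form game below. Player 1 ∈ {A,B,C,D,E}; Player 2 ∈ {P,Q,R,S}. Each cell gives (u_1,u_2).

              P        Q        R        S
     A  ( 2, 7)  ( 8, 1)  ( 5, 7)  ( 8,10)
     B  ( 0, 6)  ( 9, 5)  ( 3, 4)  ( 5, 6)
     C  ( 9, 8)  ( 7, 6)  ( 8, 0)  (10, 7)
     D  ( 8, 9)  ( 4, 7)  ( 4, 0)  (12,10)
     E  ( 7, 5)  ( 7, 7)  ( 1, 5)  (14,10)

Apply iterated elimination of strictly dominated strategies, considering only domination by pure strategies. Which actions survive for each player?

P2 drop Q (S beats it: A:10>1 B:6>5 C:7>6 D:10>7 E:10>7)
P1 drop A (C beats it: P:9>2 R:8>5 S:10>8)
P1 drop B (C beats it: P:9>0 R:8>3 S:10>5)
P2 drop R (S beats it: C:7>0 D:10>0 E:10>5)
P1→{C,D,E} P2→{P,S}

IESDS → P1:{C,D,E} P2:{P,S}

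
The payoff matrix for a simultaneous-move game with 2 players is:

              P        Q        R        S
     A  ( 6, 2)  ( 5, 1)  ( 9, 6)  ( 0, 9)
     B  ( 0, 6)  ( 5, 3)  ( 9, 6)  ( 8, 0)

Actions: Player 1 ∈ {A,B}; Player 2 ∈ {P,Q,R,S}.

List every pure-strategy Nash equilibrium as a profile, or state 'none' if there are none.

PSNE = {(B,R)}

(A,P): not NE [P2→S gives 9>2]
(A,Q): not NE [P2→S gives 9>1]
(A,R): not NE [P2→S gives 9>6]
(A,S): not NE [P1→B gives 8>0]
(B,P): not NE [P1→A gives 6>0]
(B,Q): not NE [P2→R gives 6>3]
(B,R): NE
(B,S): not NE [P2→R gives 6>0]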